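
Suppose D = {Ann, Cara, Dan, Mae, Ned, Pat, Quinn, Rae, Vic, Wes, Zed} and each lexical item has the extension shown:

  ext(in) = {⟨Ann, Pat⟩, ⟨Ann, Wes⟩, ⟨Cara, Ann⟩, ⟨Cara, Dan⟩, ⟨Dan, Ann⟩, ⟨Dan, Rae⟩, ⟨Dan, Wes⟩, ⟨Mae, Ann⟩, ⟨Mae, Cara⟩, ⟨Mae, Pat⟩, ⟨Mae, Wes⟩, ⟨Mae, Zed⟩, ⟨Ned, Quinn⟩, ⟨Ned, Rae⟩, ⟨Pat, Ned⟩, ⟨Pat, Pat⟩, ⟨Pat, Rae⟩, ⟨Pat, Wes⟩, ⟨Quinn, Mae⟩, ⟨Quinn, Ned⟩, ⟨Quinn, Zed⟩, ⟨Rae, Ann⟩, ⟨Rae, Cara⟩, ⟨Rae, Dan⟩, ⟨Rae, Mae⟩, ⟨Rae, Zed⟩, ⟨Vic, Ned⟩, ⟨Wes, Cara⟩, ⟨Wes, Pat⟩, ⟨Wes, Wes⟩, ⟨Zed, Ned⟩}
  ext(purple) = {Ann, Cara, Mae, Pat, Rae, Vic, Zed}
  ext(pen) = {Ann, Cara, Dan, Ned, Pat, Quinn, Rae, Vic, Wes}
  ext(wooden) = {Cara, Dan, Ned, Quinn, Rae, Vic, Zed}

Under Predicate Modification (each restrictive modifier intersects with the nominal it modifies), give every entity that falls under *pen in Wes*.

{Ann, Dan, Pat, Wes}

⟦in Wes⟧ = {x : ⟨x, Wes⟩ ∈ ⟦in⟧} = {Ann, Dan, Mae, Pat, Wes}
⟦pen⟧ = {Ann, Cara, Dan, Ned, Pat, Quinn, Rae, Vic, Wes}
… ∩ ⟦in Wes⟧ = {Ann, Cara, Dan, Ned, Pat, Quinn, Rae, Vic, Wes} ∩ {Ann, Dan, Mae, Pat, Wes} = {Ann, Dan, Pat, Wes}
So ⟦pen in Wes⟧ = {Ann, Dan, Pat, Wes}.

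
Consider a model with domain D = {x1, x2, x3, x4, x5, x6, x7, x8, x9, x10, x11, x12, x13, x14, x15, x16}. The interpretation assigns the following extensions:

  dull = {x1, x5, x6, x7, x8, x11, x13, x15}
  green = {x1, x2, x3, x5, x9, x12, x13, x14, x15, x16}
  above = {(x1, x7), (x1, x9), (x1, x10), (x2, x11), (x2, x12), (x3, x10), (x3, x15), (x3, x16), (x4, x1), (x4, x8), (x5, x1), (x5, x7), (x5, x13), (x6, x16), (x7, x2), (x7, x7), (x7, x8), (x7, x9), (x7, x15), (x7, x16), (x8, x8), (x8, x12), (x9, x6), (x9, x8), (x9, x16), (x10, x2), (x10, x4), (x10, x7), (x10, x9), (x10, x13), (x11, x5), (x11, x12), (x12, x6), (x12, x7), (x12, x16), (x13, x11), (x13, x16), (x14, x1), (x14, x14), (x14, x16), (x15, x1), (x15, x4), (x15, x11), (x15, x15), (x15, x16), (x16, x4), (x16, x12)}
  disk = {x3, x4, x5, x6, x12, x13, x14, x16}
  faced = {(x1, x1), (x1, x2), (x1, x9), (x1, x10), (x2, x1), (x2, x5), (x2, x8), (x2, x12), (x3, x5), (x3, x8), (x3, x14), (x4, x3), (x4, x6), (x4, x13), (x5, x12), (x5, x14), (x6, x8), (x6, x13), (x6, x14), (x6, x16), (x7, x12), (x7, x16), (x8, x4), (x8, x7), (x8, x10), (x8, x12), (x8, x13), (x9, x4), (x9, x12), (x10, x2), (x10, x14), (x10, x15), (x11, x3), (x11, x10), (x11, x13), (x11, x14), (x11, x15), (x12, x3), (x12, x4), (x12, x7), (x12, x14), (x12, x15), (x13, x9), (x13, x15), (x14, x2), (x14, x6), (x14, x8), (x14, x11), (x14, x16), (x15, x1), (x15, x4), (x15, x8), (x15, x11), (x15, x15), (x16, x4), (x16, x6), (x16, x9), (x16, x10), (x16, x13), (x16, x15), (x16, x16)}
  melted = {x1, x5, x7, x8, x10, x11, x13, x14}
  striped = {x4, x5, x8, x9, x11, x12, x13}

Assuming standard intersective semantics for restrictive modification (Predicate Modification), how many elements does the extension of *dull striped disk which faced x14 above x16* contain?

⟦which faced x14⟧ = {x : ⟨x, x14⟩ ∈ ⟦faced⟧} = {x3, x5, x6, x10, x11, x12}
⟦above x16⟧ = {x : ⟨x, x16⟩ ∈ ⟦above⟧} = {x3, x6, x7, x9, x12, x13, x14, x15}
⟦disk⟧ = {x3, x4, x5, x6, x12, x13, x14, x16}
… ∩ ⟦which faced x14⟧ = {x3, x4, x5, x6, x12, x13, x14, x16} ∩ {x3, x5, x6, x10, x11, x12} = {x3, x5, x6, x12}
… ∩ ⟦above x16⟧ = {x3, x5, x6, x12} ∩ {x3, x6, x7, x9, x12, x13, x14, x15} = {x3, x6, x12}
… ∩ ⟦dull⟧ = {x3, x6, x12} ∩ {x1, x5, x6, x7, x8, x11, x13, x15} = {x6}
… ∩ ⟦striped⟧ = {x6} ∩ {x4, x5, x8, x9, x11, x12, x13} = ∅
⟦dull striped disk which faced x14 above x16⟧ = ∅, so the cardinality is 0.

0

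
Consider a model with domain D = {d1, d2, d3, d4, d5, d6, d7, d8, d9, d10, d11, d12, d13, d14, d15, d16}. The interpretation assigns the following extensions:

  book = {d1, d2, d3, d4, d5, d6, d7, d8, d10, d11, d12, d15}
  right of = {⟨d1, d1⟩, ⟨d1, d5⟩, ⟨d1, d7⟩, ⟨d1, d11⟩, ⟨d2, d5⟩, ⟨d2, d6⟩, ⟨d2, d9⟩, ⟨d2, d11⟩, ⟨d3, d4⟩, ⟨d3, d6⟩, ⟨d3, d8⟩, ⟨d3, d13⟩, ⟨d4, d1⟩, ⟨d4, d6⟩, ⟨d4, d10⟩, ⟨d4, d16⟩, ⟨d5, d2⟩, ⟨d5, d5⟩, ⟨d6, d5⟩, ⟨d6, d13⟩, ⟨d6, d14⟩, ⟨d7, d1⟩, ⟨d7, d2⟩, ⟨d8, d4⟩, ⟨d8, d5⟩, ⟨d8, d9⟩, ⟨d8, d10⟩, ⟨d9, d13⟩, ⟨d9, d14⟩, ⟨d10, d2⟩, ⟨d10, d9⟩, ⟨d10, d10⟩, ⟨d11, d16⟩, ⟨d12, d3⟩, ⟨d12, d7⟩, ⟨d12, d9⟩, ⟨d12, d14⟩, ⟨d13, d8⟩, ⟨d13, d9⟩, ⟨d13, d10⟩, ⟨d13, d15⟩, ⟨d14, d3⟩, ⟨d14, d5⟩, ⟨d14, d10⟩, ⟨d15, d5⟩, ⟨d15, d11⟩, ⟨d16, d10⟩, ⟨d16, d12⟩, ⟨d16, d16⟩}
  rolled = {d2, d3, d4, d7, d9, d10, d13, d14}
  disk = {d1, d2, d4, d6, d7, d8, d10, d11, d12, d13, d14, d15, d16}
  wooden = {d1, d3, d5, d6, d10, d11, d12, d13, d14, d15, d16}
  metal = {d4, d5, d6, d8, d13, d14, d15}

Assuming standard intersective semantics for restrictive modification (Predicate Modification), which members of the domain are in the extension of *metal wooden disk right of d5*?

⟦right of d5⟧ = {x : ⟨x, d5⟩ ∈ ⟦right of⟧} = {d1, d2, d5, d6, d8, d14, d15}
⟦disk⟧ = {d1, d2, d4, d6, d7, d8, d10, d11, d12, d13, d14, d15, d16}
… ∩ ⟦right of d5⟧ = {d1, d2, d4, d6, d7, d8, d10, d11, d12, d13, d14, d15, d16} ∩ {d1, d2, d5, d6, d8, d14, d15} = {d1, d2, d6, d8, d14, d15}
… ∩ ⟦metal⟧ = {d1, d2, d6, d8, d14, d15} ∩ {d4, d5, d6, d8, d13, d14, d15} = {d6, d8, d14, d15}
… ∩ ⟦wooden⟧ = {d6, d8, d14, d15} ∩ {d1, d3, d5, d6, d10, d11, d12, d13, d14, d15, d16} = {d6, d14, d15}
So ⟦metal wooden disk right of d5⟧ = {d6, d14, d15}.

{d6, d14, d15}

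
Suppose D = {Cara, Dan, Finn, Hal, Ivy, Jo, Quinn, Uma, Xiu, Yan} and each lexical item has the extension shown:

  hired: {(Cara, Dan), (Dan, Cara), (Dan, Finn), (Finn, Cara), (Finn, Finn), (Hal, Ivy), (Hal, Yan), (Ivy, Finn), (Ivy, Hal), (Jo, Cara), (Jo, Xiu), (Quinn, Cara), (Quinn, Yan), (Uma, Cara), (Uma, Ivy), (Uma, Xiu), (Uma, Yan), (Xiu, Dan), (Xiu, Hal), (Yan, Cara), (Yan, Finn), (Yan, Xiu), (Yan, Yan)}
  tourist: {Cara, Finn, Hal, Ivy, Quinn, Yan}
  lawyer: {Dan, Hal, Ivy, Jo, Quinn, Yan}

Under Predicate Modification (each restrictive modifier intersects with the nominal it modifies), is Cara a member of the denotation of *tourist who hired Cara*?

⟦who hired Cara⟧ = {x : ⟨x, Cara⟩ ∈ ⟦hired⟧} = {Dan, Finn, Jo, Quinn, Uma, Yan}
⟦tourist⟧ = {Cara, Finn, Hal, Ivy, Quinn, Yan}
… ∩ ⟦who hired Cara⟧ = {Cara, Finn, Hal, Ivy, Quinn, Yan} ∩ {Dan, Finn, Jo, Quinn, Uma, Yan} = {Finn, Quinn, Yan}
⟦tourist who hired Cara⟧ = {Finn, Quinn, Yan}; Cara ∉ this set.

no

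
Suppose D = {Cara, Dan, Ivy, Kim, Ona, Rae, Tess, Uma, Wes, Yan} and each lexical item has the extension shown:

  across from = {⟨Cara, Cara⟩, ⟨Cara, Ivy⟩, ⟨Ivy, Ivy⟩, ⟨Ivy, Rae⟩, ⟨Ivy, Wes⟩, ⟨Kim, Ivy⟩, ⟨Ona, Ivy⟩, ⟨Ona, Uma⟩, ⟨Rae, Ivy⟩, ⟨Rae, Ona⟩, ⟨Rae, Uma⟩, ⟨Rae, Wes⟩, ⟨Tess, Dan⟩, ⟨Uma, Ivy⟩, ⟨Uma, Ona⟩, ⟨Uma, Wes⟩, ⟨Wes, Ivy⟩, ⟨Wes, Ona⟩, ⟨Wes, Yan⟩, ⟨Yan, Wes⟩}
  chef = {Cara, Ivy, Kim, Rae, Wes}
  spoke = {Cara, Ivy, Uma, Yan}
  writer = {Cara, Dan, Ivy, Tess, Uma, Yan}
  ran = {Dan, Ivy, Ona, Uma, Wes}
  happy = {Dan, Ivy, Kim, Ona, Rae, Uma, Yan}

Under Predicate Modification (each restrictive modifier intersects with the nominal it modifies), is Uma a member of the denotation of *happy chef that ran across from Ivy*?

⟦that ran⟧ = ⟦ran⟧ = {Dan, Ivy, Ona, Uma, Wes}
⟦across from Ivy⟧ = {x : ⟨x, Ivy⟩ ∈ ⟦across from⟧} = {Cara, Ivy, Kim, Ona, Rae, Uma, Wes}
⟦chef⟧ = {Cara, Ivy, Kim, Rae, Wes}
… ∩ ⟦that ran⟧ = {Cara, Ivy, Kim, Rae, Wes} ∩ {Dan, Ivy, Ona, Uma, Wes} = {Ivy, Wes}
… ∩ ⟦across from Ivy⟧ = {Ivy, Wes} ∩ {Cara, Ivy, Kim, Ona, Rae, Uma, Wes} = {Ivy, Wes}
… ∩ ⟦happy⟧ = {Ivy, Wes} ∩ {Dan, Ivy, Kim, Ona, Rae, Uma, Yan} = {Ivy}
⟦happy chef that ran across from Ivy⟧ = {Ivy}; Uma ∉ this set.

no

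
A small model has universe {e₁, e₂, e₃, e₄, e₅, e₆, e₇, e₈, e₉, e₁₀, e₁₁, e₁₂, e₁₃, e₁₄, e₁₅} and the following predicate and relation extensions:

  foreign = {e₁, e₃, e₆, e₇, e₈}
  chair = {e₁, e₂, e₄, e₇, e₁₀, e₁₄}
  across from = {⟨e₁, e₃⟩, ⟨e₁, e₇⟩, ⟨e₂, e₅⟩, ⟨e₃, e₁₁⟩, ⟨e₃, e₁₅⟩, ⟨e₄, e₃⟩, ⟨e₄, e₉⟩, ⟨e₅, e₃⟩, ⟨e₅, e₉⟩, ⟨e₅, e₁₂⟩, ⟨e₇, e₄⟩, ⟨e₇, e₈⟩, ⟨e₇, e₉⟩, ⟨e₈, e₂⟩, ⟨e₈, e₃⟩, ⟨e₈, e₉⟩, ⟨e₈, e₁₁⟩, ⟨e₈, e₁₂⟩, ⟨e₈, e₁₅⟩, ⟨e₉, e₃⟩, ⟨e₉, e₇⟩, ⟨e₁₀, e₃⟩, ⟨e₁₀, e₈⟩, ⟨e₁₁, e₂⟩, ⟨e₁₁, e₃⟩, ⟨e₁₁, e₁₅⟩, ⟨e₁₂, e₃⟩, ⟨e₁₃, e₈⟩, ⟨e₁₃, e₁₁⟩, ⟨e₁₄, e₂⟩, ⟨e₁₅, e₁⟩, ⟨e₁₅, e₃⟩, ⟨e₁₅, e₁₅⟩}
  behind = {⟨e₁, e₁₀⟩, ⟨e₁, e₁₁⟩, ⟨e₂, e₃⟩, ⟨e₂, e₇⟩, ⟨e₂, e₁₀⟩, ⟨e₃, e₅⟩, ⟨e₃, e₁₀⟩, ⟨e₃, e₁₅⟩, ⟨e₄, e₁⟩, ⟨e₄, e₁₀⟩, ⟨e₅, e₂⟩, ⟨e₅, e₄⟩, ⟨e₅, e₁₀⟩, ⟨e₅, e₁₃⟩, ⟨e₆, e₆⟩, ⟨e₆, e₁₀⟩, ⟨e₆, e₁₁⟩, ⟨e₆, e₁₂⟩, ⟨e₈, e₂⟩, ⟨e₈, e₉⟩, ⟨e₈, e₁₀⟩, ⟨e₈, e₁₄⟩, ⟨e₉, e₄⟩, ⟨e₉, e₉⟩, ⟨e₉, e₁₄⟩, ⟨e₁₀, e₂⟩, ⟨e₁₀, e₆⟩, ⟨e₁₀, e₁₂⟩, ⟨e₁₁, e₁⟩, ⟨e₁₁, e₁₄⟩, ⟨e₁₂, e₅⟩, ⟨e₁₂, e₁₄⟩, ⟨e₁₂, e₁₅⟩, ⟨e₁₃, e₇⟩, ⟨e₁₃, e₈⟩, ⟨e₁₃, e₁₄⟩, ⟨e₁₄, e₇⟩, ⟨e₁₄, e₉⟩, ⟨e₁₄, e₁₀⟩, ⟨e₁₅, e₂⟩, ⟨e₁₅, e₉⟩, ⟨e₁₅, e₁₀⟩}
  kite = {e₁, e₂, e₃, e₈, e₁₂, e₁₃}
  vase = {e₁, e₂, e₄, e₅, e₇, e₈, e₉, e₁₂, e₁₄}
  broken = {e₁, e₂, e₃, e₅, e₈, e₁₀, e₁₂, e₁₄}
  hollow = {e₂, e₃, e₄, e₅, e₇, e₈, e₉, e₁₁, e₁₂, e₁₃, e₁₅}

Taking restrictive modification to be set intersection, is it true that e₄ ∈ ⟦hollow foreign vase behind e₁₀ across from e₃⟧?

no

⟦behind e₁₀⟧ = {x : ⟨x, e₁₀⟩ ∈ ⟦behind⟧} = {e₁, e₂, e₃, e₄, e₅, e₆, e₈, e₁₄, e₁₅}
⟦across from e₃⟧ = {x : ⟨x, e₃⟩ ∈ ⟦across from⟧} = {e₁, e₄, e₅, e₈, e₉, e₁₀, e₁₁, e₁₂, e₁₅}
⟦vase⟧ = {e₁, e₂, e₄, e₅, e₇, e₈, e₉, e₁₂, e₁₄}
… ∩ ⟦behind e₁₀⟧ = {e₁, e₂, e₄, e₅, e₇, e₈, e₉, e₁₂, e₁₄} ∩ {e₁, e₂, e₃, e₄, e₅, e₆, e₈, e₁₄, e₁₅} = {e₁, e₂, e₄, e₅, e₈, e₁₄}
… ∩ ⟦across from e₃⟧ = {e₁, e₂, e₄, e₅, e₈, e₁₄} ∩ {e₁, e₄, e₅, e₈, e₉, e₁₀, e₁₁, e₁₂, e₁₅} = {e₁, e₄, e₅, e₈}
… ∩ ⟦hollow⟧ = {e₁, e₄, e₅, e₈} ∩ {e₂, e₃, e₄, e₅, e₇, e₈, e₉, e₁₁, e₁₂, e₁₃, e₁₅} = {e₄, e₅, e₈}
… ∩ ⟦foreign⟧ = {e₄, e₅, e₈} ∩ {e₁, e₃, e₆, e₇, e₈} = {e₈}
⟦hollow foreign vase behind e₁₀ across from e₃⟧ = {e₈}; e₄ ∉ this set.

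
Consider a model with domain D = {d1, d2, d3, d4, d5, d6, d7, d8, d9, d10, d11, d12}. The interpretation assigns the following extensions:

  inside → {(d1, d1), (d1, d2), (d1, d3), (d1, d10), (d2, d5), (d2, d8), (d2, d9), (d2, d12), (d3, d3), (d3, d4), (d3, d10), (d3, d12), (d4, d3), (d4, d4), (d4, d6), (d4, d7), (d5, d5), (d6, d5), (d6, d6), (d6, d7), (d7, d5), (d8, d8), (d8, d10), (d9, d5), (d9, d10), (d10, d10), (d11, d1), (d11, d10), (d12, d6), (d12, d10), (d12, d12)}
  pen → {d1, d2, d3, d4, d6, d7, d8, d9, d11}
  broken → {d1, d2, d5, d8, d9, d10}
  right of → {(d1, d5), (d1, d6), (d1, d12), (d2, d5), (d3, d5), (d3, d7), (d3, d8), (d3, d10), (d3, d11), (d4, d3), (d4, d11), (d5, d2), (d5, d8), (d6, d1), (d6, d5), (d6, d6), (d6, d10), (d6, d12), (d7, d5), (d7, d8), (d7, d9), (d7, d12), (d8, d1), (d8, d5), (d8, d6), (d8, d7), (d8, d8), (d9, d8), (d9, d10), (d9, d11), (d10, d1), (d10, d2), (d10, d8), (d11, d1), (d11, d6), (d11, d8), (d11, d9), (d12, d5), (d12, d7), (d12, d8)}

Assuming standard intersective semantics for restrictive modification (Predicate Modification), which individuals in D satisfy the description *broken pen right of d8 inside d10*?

⟦right of d8⟧ = {x : ⟨x, d8⟩ ∈ ⟦right of⟧} = {d3, d5, d7, d8, d9, d10, d11, d12}
⟦inside d10⟧ = {x : ⟨x, d10⟩ ∈ ⟦inside⟧} = {d1, d3, d8, d9, d10, d11, d12}
⟦pen⟧ = {d1, d2, d3, d4, d6, d7, d8, d9, d11}
… ∩ ⟦right of d8⟧ = {d1, d2, d3, d4, d6, d7, d8, d9, d11} ∩ {d3, d5, d7, d8, d9, d10, d11, d12} = {d3, d7, d8, d9, d11}
… ∩ ⟦inside d10⟧ = {d3, d7, d8, d9, d11} ∩ {d1, d3, d8, d9, d10, d11, d12} = {d3, d8, d9, d11}
… ∩ ⟦broken⟧ = {d3, d8, d9, d11} ∩ {d1, d2, d5, d8, d9, d10} = {d8, d9}
So ⟦broken pen right of d8 inside d10⟧ = {d8, d9}.

{d8, d9}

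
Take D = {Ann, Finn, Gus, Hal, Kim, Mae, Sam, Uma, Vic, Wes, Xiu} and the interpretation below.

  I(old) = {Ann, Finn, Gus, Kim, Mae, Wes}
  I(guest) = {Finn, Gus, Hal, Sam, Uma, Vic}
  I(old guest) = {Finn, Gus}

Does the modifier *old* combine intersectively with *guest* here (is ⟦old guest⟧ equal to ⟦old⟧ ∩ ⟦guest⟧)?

⟦old⟧ ∩ ⟦guest⟧ = {Ann, Finn, Gus, Kim, Mae, Wes} ∩ {Finn, Gus, Hal, Sam, Uma, Vic} = {Finn, Gus}
Observed ⟦old guest⟧ = {Finn, Gus}.
These coincide, so the modifier is intersective here.

yes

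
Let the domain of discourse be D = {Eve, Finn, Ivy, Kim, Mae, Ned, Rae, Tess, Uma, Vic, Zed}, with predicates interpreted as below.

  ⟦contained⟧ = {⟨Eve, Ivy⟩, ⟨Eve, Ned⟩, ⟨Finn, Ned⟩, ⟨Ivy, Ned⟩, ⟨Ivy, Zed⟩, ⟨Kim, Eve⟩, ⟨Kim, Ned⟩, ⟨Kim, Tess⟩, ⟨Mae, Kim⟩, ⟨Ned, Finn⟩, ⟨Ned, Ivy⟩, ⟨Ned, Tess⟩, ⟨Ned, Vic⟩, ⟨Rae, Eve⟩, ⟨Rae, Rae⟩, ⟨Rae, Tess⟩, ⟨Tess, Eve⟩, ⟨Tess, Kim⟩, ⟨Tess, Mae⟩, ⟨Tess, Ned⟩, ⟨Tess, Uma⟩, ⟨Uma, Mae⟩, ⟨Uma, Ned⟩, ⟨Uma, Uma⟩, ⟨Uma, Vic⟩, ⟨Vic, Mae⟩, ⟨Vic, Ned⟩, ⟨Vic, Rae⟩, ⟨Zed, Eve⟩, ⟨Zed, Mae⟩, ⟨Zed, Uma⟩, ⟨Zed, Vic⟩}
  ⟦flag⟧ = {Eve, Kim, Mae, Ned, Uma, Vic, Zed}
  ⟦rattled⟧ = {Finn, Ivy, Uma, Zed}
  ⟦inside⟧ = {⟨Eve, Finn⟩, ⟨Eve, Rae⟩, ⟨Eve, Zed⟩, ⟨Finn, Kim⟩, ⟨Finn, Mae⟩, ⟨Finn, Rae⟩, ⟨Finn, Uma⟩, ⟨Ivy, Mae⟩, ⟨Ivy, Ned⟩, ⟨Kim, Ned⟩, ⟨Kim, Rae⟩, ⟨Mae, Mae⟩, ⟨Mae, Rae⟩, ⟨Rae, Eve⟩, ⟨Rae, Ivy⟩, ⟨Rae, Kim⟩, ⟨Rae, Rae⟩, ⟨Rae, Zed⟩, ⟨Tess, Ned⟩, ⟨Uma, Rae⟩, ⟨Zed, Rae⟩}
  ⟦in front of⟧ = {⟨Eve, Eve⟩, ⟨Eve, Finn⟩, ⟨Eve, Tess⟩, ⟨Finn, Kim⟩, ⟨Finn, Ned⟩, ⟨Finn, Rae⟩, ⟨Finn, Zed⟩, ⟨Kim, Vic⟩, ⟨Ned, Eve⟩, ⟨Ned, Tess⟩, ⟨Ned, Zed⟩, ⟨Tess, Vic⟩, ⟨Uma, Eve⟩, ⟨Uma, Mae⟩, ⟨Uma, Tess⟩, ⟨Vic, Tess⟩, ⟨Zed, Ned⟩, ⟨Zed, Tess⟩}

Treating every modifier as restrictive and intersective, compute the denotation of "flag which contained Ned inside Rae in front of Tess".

⟦which contained Ned⟧ = {x : ⟨x, Ned⟩ ∈ ⟦contained⟧} = {Eve, Finn, Ivy, Kim, Tess, Uma, Vic}
⟦inside Rae⟧ = {x : ⟨x, Rae⟩ ∈ ⟦inside⟧} = {Eve, Finn, Kim, Mae, Rae, Uma, Zed}
⟦in front of Tess⟧ = {x : ⟨x, Tess⟩ ∈ ⟦in front of⟧} = {Eve, Ned, Uma, Vic, Zed}
⟦flag⟧ = {Eve, Kim, Mae, Ned, Uma, Vic, Zed}
… ∩ ⟦which contained Ned⟧ = {Eve, Kim, Mae, Ned, Uma, Vic, Zed} ∩ {Eve, Finn, Ivy, Kim, Tess, Uma, Vic} = {Eve, Kim, Uma, Vic}
… ∩ ⟦inside Rae⟧ = {Eve, Kim, Uma, Vic} ∩ {Eve, Finn, Kim, Mae, Rae, Uma, Zed} = {Eve, Kim, Uma}
… ∩ ⟦in front of Tess⟧ = {Eve, Kim, Uma} ∩ {Eve, Ned, Uma, Vic, Zed} = {Eve, Uma}
So ⟦flag which contained Ned inside Rae in front of Tess⟧ = {Eve, Uma}.

{Eve, Uma}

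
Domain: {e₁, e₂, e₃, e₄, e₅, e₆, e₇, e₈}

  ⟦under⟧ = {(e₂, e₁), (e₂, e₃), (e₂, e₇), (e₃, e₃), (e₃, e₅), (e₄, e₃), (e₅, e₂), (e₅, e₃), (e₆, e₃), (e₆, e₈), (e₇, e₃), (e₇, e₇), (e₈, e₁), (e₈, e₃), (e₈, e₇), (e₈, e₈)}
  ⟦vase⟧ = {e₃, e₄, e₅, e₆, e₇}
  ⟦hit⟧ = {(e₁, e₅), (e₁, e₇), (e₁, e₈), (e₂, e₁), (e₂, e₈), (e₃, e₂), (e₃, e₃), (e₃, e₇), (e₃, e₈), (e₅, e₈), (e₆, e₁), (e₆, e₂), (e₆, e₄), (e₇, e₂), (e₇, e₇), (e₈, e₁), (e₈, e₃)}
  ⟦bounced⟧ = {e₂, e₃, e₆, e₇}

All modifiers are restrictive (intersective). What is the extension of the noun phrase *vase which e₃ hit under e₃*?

{e₃, e₇}

⟦which e₃ hit⟧ = {x : ⟨e₃, x⟩ ∈ ⟦hit⟧} = {e₂, e₃, e₇, e₈}
⟦under e₃⟧ = {x : ⟨x, e₃⟩ ∈ ⟦under⟧} = {e₂, e₃, e₄, e₅, e₆, e₇, e₈}
⟦vase⟧ = {e₃, e₄, e₅, e₆, e₇}
… ∩ ⟦which e₃ hit⟧ = {e₃, e₄, e₅, e₆, e₇} ∩ {e₂, e₃, e₇, e₈} = {e₃, e₇}
… ∩ ⟦under e₃⟧ = {e₃, e₇} ∩ {e₂, e₃, e₄, e₅, e₆, e₇, e₈} = {e₃, e₇}
So ⟦vase which e₃ hit under e₃⟧ = {e₃, e₇}.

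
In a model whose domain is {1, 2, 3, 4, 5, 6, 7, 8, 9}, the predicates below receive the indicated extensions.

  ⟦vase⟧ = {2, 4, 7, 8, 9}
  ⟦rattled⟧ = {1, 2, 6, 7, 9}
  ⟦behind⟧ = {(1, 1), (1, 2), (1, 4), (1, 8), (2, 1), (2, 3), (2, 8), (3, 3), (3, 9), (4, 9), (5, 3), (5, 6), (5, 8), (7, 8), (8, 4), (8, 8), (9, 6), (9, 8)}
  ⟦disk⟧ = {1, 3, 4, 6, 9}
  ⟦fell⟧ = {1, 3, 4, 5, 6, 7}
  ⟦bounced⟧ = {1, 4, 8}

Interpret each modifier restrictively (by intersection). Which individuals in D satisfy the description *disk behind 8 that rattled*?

{1, 9}

⟦behind 8⟧ = {x : ⟨x, 8⟩ ∈ ⟦behind⟧} = {1, 2, 5, 7, 8, 9}
⟦that rattled⟧ = ⟦rattled⟧ = {1, 2, 6, 7, 9}
⟦disk⟧ = {1, 3, 4, 6, 9}
… ∩ ⟦behind 8⟧ = {1, 3, 4, 6, 9} ∩ {1, 2, 5, 7, 8, 9} = {1, 9}
… ∩ ⟦that rattled⟧ = {1, 9} ∩ {1, 2, 6, 7, 9} = {1, 9}
So ⟦disk behind 8 that rattled⟧ = {1, 9}.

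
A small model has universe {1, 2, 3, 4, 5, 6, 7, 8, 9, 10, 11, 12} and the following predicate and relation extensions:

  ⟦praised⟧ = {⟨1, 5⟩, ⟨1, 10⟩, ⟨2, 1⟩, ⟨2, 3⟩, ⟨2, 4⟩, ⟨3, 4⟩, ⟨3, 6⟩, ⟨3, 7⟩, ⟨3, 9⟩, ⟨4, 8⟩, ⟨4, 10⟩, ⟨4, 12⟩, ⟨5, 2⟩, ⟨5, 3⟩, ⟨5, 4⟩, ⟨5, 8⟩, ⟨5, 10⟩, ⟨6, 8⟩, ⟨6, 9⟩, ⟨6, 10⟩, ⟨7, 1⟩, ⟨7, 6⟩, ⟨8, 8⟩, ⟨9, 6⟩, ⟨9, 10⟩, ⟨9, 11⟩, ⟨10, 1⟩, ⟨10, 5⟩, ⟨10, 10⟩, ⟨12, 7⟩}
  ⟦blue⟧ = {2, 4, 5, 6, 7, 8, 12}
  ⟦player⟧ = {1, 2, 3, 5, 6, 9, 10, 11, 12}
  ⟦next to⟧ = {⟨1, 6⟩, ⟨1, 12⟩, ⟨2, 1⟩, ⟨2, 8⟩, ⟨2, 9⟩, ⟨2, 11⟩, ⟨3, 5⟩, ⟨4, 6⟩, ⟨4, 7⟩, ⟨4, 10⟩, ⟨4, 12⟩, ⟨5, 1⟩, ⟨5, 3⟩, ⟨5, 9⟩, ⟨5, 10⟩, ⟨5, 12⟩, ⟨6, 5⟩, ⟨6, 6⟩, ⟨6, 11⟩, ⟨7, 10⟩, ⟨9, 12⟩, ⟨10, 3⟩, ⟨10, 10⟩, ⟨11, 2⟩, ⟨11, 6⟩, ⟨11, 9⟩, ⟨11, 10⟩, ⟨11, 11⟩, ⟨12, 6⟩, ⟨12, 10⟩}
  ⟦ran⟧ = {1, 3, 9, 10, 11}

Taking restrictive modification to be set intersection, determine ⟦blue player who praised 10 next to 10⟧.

{5}

⟦who praised 10⟧ = {x : ⟨x, 10⟩ ∈ ⟦praised⟧} = {1, 4, 5, 6, 9, 10}
⟦next to 10⟧ = {x : ⟨x, 10⟩ ∈ ⟦next to⟧} = {4, 5, 7, 10, 11, 12}
⟦player⟧ = {1, 2, 3, 5, 6, 9, 10, 11, 12}
… ∩ ⟦who praised 10⟧ = {1, 2, 3, 5, 6, 9, 10, 11, 12} ∩ {1, 4, 5, 6, 9, 10} = {1, 5, 6, 9, 10}
… ∩ ⟦next to 10⟧ = {1, 5, 6, 9, 10} ∩ {4, 5, 7, 10, 11, 12} = {5, 10}
… ∩ ⟦blue⟧ = {5, 10} ∩ {2, 4, 5, 6, 7, 8, 12} = {5}
So ⟦blue player who praised 10 next to 10⟧ = {5}.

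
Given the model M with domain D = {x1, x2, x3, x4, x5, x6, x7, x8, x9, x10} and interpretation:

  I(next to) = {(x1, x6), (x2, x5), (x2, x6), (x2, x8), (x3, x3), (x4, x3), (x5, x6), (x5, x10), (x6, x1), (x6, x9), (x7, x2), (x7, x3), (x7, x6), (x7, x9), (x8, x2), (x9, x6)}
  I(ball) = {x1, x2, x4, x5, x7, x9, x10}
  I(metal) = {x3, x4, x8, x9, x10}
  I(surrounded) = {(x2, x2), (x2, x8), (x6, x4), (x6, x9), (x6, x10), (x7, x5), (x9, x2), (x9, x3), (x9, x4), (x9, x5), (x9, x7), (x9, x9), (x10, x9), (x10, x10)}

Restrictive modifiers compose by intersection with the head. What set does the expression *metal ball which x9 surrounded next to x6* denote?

⟦which x9 surrounded⟧ = {x : ⟨x9, x⟩ ∈ ⟦surrounded⟧} = {x2, x3, x4, x5, x7, x9}
⟦next to x6⟧ = {x : ⟨x, x6⟩ ∈ ⟦next to⟧} = {x1, x2, x5, x7, x9}
⟦ball⟧ = {x1, x2, x4, x5, x7, x9, x10}
… ∩ ⟦which x9 surrounded⟧ = {x1, x2, x4, x5, x7, x9, x10} ∩ {x2, x3, x4, x5, x7, x9} = {x2, x4, x5, x7, x9}
… ∩ ⟦next to x6⟧ = {x2, x4, x5, x7, x9} ∩ {x1, x2, x5, x7, x9} = {x2, x5, x7, x9}
… ∩ ⟦metal⟧ = {x2, x5, x7, x9} ∩ {x3, x4, x8, x9, x10} = {x9}
So ⟦metal ball which x9 surrounded next to x6⟧ = {x9}.

{x9}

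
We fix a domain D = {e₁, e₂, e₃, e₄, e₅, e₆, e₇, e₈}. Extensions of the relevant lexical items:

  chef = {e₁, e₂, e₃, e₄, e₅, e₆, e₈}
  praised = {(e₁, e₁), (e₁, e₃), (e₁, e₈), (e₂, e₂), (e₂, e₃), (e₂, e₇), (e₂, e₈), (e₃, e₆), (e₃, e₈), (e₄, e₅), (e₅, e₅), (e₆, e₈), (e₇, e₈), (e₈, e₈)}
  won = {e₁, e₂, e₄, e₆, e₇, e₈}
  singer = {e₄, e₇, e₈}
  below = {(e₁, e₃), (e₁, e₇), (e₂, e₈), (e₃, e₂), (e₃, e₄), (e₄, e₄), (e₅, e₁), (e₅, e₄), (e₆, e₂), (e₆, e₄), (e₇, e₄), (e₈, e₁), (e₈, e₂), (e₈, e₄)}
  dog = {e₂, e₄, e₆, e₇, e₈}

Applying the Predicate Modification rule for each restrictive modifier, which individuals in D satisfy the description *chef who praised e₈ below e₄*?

{e₃, e₆, e₈}

⟦who praised e₈⟧ = {x : ⟨x, e₈⟩ ∈ ⟦praised⟧} = {e₁, e₂, e₃, e₆, e₇, e₈}
⟦below e₄⟧ = {x : ⟨x, e₄⟩ ∈ ⟦below⟧} = {e₃, e₄, e₅, e₆, e₇, e₈}
⟦chef⟧ = {e₁, e₂, e₃, e₄, e₅, e₆, e₈}
… ∩ ⟦who praised e₈⟧ = {e₁, e₂, e₃, e₄, e₅, e₆, e₈} ∩ {e₁, e₂, e₃, e₆, e₇, e₈} = {e₁, e₂, e₃, e₆, e₈}
… ∩ ⟦below e₄⟧ = {e₁, e₂, e₃, e₆, e₈} ∩ {e₃, e₄, e₅, e₆, e₇, e₈} = {e₃, e₆, e₈}
So ⟦chef who praised e₈ below e₄⟧ = {e₃, e₆, e₈}.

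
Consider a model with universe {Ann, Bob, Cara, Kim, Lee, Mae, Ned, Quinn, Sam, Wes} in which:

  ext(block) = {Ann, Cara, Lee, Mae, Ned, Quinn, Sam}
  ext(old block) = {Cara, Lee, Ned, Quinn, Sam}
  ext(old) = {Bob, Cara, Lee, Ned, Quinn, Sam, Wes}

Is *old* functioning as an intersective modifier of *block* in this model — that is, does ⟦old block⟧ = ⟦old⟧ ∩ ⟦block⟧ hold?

yes

⟦old⟧ ∩ ⟦block⟧ = {Bob, Cara, Lee, Ned, Quinn, Sam, Wes} ∩ {Ann, Cara, Lee, Mae, Ned, Quinn, Sam} = {Cara, Lee, Ned, Quinn, Sam}
Observed ⟦old block⟧ = {Cara, Lee, Ned, Quinn, Sam}.
These coincide, so the modifier is intersective here.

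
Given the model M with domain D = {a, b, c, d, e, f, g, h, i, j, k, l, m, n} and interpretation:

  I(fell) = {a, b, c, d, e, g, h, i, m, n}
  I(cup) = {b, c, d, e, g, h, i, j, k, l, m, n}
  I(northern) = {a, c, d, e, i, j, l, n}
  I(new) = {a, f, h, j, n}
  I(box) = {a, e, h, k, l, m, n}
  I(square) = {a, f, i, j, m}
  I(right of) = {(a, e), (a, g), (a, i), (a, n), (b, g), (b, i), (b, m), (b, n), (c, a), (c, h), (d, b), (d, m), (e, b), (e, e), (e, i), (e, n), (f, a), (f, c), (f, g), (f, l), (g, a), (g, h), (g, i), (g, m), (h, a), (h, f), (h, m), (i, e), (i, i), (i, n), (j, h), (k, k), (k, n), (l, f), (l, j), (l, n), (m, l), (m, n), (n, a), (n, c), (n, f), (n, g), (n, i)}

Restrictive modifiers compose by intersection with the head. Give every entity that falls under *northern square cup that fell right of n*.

⟦that fell⟧ = ⟦fell⟧ = {a, b, c, d, e, g, h, i, m, n}
⟦right of n⟧ = {x : ⟨x, n⟩ ∈ ⟦right of⟧} = {a, b, e, i, k, l, m}
⟦cup⟧ = {b, c, d, e, g, h, i, j, k, l, m, n}
… ∩ ⟦that fell⟧ = {b, c, d, e, g, h, i, j, k, l, m, n} ∩ {a, b, c, d, e, g, h, i, m, n} = {b, c, d, e, g, h, i, m, n}
… ∩ ⟦right of n⟧ = {b, c, d, e, g, h, i, m, n} ∩ {a, b, e, i, k, l, m} = {b, e, i, m}
… ∩ ⟦northern⟧ = {b, e, i, m} ∩ {a, c, d, e, i, j, l, n} = {e, i}
… ∩ ⟦square⟧ = {e, i} ∩ {a, f, i, j, m} = {i}
So ⟦northern square cup that fell right of n⟧ = {i}.

{i}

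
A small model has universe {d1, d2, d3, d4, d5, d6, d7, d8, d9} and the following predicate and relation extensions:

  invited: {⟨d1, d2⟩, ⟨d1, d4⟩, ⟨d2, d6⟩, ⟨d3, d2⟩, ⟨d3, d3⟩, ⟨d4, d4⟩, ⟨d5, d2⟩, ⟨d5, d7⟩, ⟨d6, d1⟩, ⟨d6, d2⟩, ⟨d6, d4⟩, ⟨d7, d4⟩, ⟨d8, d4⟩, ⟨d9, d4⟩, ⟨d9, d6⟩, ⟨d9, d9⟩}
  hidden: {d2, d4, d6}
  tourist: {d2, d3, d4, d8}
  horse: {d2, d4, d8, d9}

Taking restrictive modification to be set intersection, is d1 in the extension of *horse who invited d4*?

⟦who invited d4⟧ = {x : ⟨x, d4⟩ ∈ ⟦invited⟧} = {d1, d4, d6, d7, d8, d9}
⟦horse⟧ = {d2, d4, d8, d9}
… ∩ ⟦who invited d4⟧ = {d2, d4, d8, d9} ∩ {d1, d4, d6, d7, d8, d9} = {d4, d8, d9}
⟦horse who invited d4⟧ = {d4, d8, d9}; d1 ∉ this set.

no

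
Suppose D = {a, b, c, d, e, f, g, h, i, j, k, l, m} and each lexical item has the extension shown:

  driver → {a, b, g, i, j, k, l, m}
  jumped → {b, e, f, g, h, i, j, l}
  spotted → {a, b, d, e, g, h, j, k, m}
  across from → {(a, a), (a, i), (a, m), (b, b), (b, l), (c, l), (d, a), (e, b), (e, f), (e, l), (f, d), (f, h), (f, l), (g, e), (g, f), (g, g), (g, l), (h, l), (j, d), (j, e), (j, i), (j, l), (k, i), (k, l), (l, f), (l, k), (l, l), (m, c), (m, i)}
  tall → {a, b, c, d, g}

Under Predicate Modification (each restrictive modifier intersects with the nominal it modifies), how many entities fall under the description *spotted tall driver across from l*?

2

⟦across from l⟧ = {x : ⟨x, l⟩ ∈ ⟦across from⟧} = {b, c, e, f, g, h, j, k, l}
⟦driver⟧ = {a, b, g, i, j, k, l, m}
… ∩ ⟦across from l⟧ = {a, b, g, i, j, k, l, m} ∩ {b, c, e, f, g, h, j, k, l} = {b, g, j, k, l}
… ∩ ⟦spotted⟧ = {b, g, j, k, l} ∩ {a, b, d, e, g, h, j, k, m} = {b, g, j, k}
… ∩ ⟦tall⟧ = {b, g, j, k} ∩ {a, b, c, d, g} = {b, g}
⟦spotted tall driver across from l⟧ = {b, g}, so the cardinality is 2.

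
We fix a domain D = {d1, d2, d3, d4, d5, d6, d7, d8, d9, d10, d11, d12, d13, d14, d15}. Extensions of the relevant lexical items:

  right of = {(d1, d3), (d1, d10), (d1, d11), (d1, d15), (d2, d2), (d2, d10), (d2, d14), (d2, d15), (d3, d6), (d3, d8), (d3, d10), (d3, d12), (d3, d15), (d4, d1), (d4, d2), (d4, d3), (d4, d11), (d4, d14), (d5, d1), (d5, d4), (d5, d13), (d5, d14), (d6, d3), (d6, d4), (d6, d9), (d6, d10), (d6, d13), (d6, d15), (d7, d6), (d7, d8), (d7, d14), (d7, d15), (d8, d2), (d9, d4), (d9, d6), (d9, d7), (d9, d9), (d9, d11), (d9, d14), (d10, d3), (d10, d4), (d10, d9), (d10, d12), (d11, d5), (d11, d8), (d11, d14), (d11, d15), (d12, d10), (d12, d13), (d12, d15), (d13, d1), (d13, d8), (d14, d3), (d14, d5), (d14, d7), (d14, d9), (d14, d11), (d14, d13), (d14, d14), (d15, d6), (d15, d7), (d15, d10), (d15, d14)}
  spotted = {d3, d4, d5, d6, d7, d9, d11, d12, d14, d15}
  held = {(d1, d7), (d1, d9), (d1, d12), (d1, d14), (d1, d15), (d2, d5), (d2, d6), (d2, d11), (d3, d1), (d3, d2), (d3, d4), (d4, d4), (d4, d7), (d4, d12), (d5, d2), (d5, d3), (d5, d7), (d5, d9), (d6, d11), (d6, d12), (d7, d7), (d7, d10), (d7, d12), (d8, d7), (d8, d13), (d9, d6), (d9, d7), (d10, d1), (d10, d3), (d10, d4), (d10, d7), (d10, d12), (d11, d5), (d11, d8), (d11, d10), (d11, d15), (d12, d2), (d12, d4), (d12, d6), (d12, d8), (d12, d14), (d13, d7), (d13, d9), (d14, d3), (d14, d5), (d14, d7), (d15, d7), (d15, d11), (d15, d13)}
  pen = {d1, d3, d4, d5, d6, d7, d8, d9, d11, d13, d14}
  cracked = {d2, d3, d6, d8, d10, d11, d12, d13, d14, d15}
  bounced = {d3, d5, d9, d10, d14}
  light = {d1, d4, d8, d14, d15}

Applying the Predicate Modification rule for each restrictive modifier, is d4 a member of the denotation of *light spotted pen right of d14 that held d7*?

⟦right of d14⟧ = {x : ⟨x, d14⟩ ∈ ⟦right of⟧} = {d2, d4, d5, d7, d9, d11, d14, d15}
⟦that held d7⟧ = {x : ⟨x, d7⟩ ∈ ⟦held⟧} = {d1, d4, d5, d7, d8, d9, d10, d13, d14, d15}
⟦pen⟧ = {d1, d3, d4, d5, d6, d7, d8, d9, d11, d13, d14}
… ∩ ⟦right of d14⟧ = {d1, d3, d4, d5, d6, d7, d8, d9, d11, d13, d14} ∩ {d2, d4, d5, d7, d9, d11, d14, d15} = {d4, d5, d7, d9, d11, d14}
… ∩ ⟦that held d7⟧ = {d4, d5, d7, d9, d11, d14} ∩ {d1, d4, d5, d7, d8, d9, d10, d13, d14, d15} = {d4, d5, d7, d9, d14}
… ∩ ⟦light⟧ = {d4, d5, d7, d9, d14} ∩ {d1, d4, d8, d14, d15} = {d4, d14}
… ∩ ⟦spotted⟧ = {d4, d14} ∩ {d3, d4, d5, d6, d7, d9, d11, d12, d14, d15} = {d4, d14}
⟦light spotted pen right of d14 that held d7⟧ = {d4, d14}; d4 ∈ this set.

yes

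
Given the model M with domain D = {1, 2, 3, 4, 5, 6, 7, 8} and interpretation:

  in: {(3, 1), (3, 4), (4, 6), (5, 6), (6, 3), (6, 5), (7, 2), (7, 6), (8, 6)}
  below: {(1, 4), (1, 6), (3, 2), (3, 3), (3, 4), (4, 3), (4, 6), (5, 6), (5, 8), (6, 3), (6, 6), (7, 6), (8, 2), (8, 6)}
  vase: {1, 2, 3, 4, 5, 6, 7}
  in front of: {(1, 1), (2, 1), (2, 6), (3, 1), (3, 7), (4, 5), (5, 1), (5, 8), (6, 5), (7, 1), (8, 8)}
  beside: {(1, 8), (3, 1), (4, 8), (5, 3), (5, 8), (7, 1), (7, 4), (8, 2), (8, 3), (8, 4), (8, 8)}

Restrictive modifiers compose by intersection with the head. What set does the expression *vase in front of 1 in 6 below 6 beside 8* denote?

{5}

⟦in front of 1⟧ = {x : ⟨x, 1⟩ ∈ ⟦in front of⟧} = {1, 2, 3, 5, 7}
⟦in 6⟧ = {x : ⟨x, 6⟩ ∈ ⟦in⟧} = {4, 5, 7, 8}
⟦below 6⟧ = {x : ⟨x, 6⟩ ∈ ⟦below⟧} = {1, 4, 5, 6, 7, 8}
⟦beside 8⟧ = {x : ⟨x, 8⟩ ∈ ⟦beside⟧} = {1, 4, 5, 8}
⟦vase⟧ = {1, 2, 3, 4, 5, 6, 7}
… ∩ ⟦in front of 1⟧ = {1, 2, 3, 4, 5, 6, 7} ∩ {1, 2, 3, 5, 7} = {1, 2, 3, 5, 7}
… ∩ ⟦in 6⟧ = {1, 2, 3, 5, 7} ∩ {4, 5, 7, 8} = {5, 7}
… ∩ ⟦below 6⟧ = {5, 7} ∩ {1, 4, 5, 6, 7, 8} = {5, 7}
… ∩ ⟦beside 8⟧ = {5, 7} ∩ {1, 4, 5, 8} = {5}
So ⟦vase in front of 1 in 6 below 6 beside 8⟧ = {5}.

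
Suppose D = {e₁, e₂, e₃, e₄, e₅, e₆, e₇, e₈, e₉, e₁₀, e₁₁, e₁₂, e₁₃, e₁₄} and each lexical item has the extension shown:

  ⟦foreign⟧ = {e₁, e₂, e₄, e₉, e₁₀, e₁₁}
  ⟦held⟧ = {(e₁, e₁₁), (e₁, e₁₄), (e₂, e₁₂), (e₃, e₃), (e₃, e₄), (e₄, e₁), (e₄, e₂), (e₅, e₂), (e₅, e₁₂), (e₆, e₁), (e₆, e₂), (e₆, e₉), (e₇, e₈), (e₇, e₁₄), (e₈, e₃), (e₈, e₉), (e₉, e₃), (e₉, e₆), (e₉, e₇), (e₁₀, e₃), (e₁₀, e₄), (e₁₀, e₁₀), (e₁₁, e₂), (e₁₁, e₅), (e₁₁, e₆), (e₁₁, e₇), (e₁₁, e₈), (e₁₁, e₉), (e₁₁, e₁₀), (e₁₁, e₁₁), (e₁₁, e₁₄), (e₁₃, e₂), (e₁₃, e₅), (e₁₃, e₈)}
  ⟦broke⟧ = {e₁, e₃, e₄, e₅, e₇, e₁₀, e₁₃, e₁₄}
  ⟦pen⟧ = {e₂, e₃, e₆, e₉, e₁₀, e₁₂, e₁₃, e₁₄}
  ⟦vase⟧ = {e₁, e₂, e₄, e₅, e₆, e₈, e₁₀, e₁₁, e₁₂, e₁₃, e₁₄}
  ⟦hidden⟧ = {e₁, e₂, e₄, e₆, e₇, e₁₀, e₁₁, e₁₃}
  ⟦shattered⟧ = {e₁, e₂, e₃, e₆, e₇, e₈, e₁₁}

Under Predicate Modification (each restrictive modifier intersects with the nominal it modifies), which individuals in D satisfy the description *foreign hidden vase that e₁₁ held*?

{e₂, e₁₀, e₁₁}

⟦that e₁₁ held⟧ = {x : ⟨e₁₁, x⟩ ∈ ⟦held⟧} = {e₂, e₅, e₆, e₇, e₈, e₉, e₁₀, e₁₁, e₁₄}
⟦vase⟧ = {e₁, e₂, e₄, e₅, e₆, e₈, e₁₀, e₁₁, e₁₂, e₁₃, e₁₄}
… ∩ ⟦that e₁₁ held⟧ = {e₁, e₂, e₄, e₅, e₆, e₈, e₁₀, e₁₁, e₁₂, e₁₃, e₁₄} ∩ {e₂, e₅, e₆, e₇, e₈, e₉, e₁₀, e₁₁, e₁₄} = {e₂, e₅, e₆, e₈, e₁₀, e₁₁, e₁₄}
… ∩ ⟦foreign⟧ = {e₂, e₅, e₆, e₈, e₁₀, e₁₁, e₁₄} ∩ {e₁, e₂, e₄, e₉, e₁₀, e₁₁} = {e₂, e₁₀, e₁₁}
… ∩ ⟦hidden⟧ = {e₂, e₁₀, e₁₁} ∩ {e₁, e₂, e₄, e₆, e₇, e₁₀, e₁₁, e₁₃} = {e₂, e₁₀, e₁₁}
So ⟦foreign hidden vase that e₁₁ held⟧ = {e₂, e₁₀, e₁₁}.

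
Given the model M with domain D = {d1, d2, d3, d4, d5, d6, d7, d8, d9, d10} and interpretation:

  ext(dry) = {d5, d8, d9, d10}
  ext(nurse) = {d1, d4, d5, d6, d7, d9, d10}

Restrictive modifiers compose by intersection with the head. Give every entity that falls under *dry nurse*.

⟦nurse⟧ = {d1, d4, d5, d6, d7, d9, d10}
… ∩ ⟦dry⟧ = {d1, d4, d5, d6, d7, d9, d10} ∩ {d5, d8, d9, d10} = {d5, d9, d10}
So ⟦dry nurse⟧ = {d5, d9, d10}.

{d5, d9, d10}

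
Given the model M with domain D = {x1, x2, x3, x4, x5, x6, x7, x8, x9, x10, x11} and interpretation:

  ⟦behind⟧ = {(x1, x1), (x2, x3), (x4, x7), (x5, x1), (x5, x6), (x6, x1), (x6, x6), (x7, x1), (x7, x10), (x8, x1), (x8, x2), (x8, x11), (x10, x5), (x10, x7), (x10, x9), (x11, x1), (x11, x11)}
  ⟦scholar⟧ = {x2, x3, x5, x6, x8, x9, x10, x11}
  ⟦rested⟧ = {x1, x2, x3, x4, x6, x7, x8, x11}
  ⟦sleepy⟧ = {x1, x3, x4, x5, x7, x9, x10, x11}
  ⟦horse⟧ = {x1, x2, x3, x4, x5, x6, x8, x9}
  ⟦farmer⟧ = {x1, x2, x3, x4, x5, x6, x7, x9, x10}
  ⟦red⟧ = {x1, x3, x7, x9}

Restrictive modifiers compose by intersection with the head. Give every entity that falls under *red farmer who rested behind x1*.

{x1, x7}

⟦who rested⟧ = ⟦rested⟧ = {x1, x2, x3, x4, x6, x7, x8, x11}
⟦behind x1⟧ = {x : ⟨x, x1⟩ ∈ ⟦behind⟧} = {x1, x5, x6, x7, x8, x11}
⟦farmer⟧ = {x1, x2, x3, x4, x5, x6, x7, x9, x10}
… ∩ ⟦who rested⟧ = {x1, x2, x3, x4, x5, x6, x7, x9, x10} ∩ {x1, x2, x3, x4, x6, x7, x8, x11} = {x1, x2, x3, x4, x6, x7}
… ∩ ⟦behind x1⟧ = {x1, x2, x3, x4, x6, x7} ∩ {x1, x5, x6, x7, x8, x11} = {x1, x6, x7}
… ∩ ⟦red⟧ = {x1, x6, x7} ∩ {x1, x3, x7, x9} = {x1, x7}
So ⟦red farmer who rested behind x1⟧ = {x1, x7}.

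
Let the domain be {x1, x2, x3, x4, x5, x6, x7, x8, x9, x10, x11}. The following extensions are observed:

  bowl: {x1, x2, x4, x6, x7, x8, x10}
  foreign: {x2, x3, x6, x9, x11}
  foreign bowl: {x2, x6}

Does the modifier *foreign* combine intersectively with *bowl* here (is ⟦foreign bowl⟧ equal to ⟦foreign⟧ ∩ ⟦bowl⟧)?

⟦foreign⟧ ∩ ⟦bowl⟧ = {x2, x3, x6, x9, x11} ∩ {x1, x2, x4, x6, x7, x8, x10} = {x2, x6}
Observed ⟦foreign bowl⟧ = {x2, x6}.
These coincide, so the modifier is intersective here.

yes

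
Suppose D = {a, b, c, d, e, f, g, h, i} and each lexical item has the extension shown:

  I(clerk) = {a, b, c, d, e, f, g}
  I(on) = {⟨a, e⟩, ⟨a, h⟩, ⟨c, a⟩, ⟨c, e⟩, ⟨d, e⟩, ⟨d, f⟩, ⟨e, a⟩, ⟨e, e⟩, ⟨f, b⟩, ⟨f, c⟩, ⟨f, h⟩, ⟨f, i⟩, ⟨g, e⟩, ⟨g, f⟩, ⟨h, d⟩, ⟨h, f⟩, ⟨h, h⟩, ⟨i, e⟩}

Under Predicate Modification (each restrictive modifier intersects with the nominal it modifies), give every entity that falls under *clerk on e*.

⟦on e⟧ = {x : ⟨x, e⟩ ∈ ⟦on⟧} = {a, c, d, e, g, i}
⟦clerk⟧ = {a, b, c, d, e, f, g}
… ∩ ⟦on e⟧ = {a, b, c, d, e, f, g} ∩ {a, c, d, e, g, i} = {a, c, d, e, g}
So ⟦clerk on e⟧ = {a, c, d, e, g}.

{a, c, d, e, g}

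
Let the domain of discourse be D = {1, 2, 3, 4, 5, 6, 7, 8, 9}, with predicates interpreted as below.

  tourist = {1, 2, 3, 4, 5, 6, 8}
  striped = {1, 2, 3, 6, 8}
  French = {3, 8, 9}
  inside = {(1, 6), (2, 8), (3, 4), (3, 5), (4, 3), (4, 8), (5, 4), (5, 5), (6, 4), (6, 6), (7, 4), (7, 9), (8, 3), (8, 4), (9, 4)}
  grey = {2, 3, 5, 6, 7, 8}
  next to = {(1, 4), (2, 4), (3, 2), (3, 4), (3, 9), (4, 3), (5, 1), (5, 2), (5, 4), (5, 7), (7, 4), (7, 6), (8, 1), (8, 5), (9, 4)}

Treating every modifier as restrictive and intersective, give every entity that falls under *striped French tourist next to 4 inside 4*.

⟦next to 4⟧ = {x : ⟨x, 4⟩ ∈ ⟦next to⟧} = {1, 2, 3, 5, 7, 9}
⟦inside 4⟧ = {x : ⟨x, 4⟩ ∈ ⟦inside⟧} = {3, 5, 6, 7, 8, 9}
⟦tourist⟧ = {1, 2, 3, 4, 5, 6, 8}
… ∩ ⟦next to 4⟧ = {1, 2, 3, 4, 5, 6, 8} ∩ {1, 2, 3, 5, 7, 9} = {1, 2, 3, 5}
… ∩ ⟦inside 4⟧ = {1, 2, 3, 5} ∩ {3, 5, 6, 7, 8, 9} = {3, 5}
… ∩ ⟦striped⟧ = {3, 5} ∩ {1, 2, 3, 6, 8} = {3}
… ∩ ⟦French⟧ = {3} ∩ {3, 8, 9} = {3}
So ⟦striped French tourist next to 4 inside 4⟧ = {3}.

{3}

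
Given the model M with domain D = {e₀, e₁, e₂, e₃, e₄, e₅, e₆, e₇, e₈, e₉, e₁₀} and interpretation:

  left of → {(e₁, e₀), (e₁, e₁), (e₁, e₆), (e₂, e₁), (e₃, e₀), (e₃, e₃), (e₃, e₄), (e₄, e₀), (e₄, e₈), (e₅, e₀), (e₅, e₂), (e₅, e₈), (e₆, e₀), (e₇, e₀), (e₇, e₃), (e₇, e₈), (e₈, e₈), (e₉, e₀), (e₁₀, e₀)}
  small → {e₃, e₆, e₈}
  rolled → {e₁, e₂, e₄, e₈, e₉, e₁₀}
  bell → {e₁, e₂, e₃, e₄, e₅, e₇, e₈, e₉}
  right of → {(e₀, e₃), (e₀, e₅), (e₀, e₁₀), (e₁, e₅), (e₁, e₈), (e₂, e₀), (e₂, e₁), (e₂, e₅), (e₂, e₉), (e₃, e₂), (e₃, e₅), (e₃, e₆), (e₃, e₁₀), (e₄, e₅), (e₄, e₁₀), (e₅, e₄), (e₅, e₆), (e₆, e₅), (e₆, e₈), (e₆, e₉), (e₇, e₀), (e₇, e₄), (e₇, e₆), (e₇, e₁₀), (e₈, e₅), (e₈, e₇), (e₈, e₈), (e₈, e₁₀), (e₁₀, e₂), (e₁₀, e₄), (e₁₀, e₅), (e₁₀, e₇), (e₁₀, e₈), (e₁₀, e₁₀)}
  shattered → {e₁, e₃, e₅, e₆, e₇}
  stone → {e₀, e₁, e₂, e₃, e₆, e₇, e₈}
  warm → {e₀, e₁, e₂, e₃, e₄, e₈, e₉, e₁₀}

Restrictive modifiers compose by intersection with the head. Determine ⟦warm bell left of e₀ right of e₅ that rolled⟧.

⟦left of e₀⟧ = {x : ⟨x, e₀⟩ ∈ ⟦left of⟧} = {e₁, e₃, e₄, e₅, e₆, e₇, e₉, e₁₀}
⟦right of e₅⟧ = {x : ⟨x, e₅⟩ ∈ ⟦right of⟧} = {e₀, e₁, e₂, e₃, e₄, e₆, e₈, e₁₀}
⟦that rolled⟧ = ⟦rolled⟧ = {e₁, e₂, e₄, e₈, e₉, e₁₀}
⟦bell⟧ = {e₁, e₂, e₃, e₄, e₅, e₇, e₈, e₉}
… ∩ ⟦left of e₀⟧ = {e₁, e₂, e₃, e₄, e₅, e₇, e₈, e₉} ∩ {e₁, e₃, e₄, e₅, e₆, e₇, e₉, e₁₀} = {e₁, e₃, e₄, e₅, e₇, e₉}
… ∩ ⟦right of e₅⟧ = {e₁, e₃, e₄, e₅, e₇, e₉} ∩ {e₀, e₁, e₂, e₃, e₄, e₆, e₈, e₁₀} = {e₁, e₃, e₄}
… ∩ ⟦that rolled⟧ = {e₁, e₃, e₄} ∩ {e₁, e₂, e₄, e₈, e₉, e₁₀} = {e₁, e₄}
… ∩ ⟦warm⟧ = {e₁, e₄} ∩ {e₀, e₁, e₂, e₃, e₄, e₈, e₉, e₁₀} = {e₁, e₄}
So ⟦warm bell left of e₀ right of e₅ that rolled⟧ = {e₁, e₄}.

{e₁, e₄}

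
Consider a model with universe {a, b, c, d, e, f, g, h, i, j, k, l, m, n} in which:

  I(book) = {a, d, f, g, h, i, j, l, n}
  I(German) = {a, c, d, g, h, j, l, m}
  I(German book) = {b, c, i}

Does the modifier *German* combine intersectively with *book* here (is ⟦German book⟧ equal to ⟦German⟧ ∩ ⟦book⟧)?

no

⟦German⟧ ∩ ⟦book⟧ = {a, c, d, g, h, j, l, m} ∩ {a, d, f, g, h, i, j, l, n} = {a, d, g, h, j, l}
Observed ⟦German book⟧ = {b, c, i}.
These differ, so the modifier is not intersective in this model.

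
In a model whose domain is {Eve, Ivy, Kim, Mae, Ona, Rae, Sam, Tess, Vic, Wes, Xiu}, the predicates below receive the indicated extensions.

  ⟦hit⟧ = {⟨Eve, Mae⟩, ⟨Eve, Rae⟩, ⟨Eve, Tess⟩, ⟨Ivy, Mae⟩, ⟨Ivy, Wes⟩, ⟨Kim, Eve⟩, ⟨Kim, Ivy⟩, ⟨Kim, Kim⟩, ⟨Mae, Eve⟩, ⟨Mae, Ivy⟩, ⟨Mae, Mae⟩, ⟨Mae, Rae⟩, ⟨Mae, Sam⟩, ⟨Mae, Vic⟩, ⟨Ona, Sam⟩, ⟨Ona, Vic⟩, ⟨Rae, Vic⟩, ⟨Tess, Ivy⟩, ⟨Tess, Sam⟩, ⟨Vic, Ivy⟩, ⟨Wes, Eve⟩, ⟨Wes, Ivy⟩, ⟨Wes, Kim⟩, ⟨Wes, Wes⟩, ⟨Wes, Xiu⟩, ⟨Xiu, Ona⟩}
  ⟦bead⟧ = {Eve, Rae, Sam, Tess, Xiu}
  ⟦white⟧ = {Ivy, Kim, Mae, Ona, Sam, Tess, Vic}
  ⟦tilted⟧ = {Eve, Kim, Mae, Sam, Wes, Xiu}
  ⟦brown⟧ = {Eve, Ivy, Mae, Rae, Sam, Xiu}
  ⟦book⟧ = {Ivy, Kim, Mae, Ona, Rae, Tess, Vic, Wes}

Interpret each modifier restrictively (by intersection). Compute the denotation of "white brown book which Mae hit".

⟦which Mae hit⟧ = {x : ⟨Mae, x⟩ ∈ ⟦hit⟧} = {Eve, Ivy, Mae, Rae, Sam, Vic}
⟦book⟧ = {Ivy, Kim, Mae, Ona, Rae, Tess, Vic, Wes}
… ∩ ⟦which Mae hit⟧ = {Ivy, Kim, Mae, Ona, Rae, Tess, Vic, Wes} ∩ {Eve, Ivy, Mae, Rae, Sam, Vic} = {Ivy, Mae, Rae, Vic}
… ∩ ⟦white⟧ = {Ivy, Mae, Rae, Vic} ∩ {Ivy, Kim, Mae, Ona, Sam, Tess, Vic} = {Ivy, Mae, Vic}
… ∩ ⟦brown⟧ = {Ivy, Mae, Vic} ∩ {Eve, Ivy, Mae, Rae, Sam, Xiu} = {Ivy, Mae}
So ⟦white brown book which Mae hit⟧ = {Ivy, Mae}.

{Ivy, Mae}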